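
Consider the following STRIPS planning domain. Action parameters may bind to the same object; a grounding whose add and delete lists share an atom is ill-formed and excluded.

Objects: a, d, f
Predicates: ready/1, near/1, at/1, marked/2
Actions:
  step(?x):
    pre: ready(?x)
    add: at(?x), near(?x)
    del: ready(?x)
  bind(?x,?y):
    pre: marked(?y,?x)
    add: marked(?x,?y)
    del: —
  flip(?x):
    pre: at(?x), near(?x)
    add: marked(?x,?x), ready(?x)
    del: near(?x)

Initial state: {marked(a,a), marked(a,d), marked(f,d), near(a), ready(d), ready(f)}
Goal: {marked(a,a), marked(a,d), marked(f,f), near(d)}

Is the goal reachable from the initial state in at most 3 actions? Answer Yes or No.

Yes

1. step(d)  →  {at(d), marked(a,a), marked(a,d), marked(f,d), near(a), near(d), ready(f)}
2. step(f)  →  {at(d), at(f), marked(a,a), marked(a,d), marked(f,d), near(a), near(d), near(f)}
3. flip(f)  →  {at(d), at(f), marked(a,a), marked(a,d), marked(f,d), marked(f,f), near(a), near(d), ready(f)}
optimal plan length = 3; 3 ≤ 3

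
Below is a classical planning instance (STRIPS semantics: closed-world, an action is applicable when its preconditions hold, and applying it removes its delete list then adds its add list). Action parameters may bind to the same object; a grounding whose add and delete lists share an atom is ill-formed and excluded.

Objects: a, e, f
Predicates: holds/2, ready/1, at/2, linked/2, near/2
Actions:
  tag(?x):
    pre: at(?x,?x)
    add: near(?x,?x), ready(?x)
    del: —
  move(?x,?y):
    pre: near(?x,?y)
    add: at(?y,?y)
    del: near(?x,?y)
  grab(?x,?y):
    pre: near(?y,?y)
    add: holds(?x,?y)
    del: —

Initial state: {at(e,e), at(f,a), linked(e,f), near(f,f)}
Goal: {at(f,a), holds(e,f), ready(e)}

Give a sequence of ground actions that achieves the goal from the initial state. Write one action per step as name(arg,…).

tag(e); grab(e,f)

1. tag(e)  →  {at(e,e), at(f,a), linked(e,f), near(e,e), near(f,f), ready(e)}
2. grab(e,f)  →  {at(e,e), at(f,a), holds(e,f), linked(e,f), near(e,e), near(f,f), ready(e)}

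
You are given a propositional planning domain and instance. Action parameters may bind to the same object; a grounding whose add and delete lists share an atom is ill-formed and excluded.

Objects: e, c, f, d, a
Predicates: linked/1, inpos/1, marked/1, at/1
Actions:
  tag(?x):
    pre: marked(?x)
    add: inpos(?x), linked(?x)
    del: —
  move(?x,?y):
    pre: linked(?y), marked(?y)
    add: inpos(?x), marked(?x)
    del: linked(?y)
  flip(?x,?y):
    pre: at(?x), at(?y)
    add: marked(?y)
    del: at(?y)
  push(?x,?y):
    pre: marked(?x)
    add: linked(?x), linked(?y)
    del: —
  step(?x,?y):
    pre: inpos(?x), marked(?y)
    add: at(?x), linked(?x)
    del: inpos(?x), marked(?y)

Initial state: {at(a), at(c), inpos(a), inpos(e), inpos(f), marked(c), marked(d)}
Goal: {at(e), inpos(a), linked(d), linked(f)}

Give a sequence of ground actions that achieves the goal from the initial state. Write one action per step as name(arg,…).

push(d,f); step(e,c)

1. push(d,f)  →  {at(a), at(c), inpos(a), inpos(e), inpos(f), linked(d), linked(f), marked(c), marked(d)}
2. step(e,c)  →  {at(a), at(c), at(e), inpos(a), inpos(f), linked(d), linked(e), linked(f), marked(d)}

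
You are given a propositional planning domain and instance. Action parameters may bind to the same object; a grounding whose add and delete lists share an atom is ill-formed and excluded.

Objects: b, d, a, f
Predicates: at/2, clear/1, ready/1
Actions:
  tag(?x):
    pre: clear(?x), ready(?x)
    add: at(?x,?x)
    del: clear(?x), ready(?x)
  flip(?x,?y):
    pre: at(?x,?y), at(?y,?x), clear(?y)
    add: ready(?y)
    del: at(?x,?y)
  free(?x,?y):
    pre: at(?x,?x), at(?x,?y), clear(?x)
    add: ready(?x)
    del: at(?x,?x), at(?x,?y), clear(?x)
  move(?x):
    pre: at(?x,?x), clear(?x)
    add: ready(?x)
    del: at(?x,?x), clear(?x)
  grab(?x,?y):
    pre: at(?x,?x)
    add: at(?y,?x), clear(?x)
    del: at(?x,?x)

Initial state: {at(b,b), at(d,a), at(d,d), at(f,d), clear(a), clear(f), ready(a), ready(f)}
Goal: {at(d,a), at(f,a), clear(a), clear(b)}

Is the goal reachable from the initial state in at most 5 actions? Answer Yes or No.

Yes

1. tag(a)  →  {at(a,a), at(b,b), at(d,a), at(d,d), at(f,d), clear(f), ready(f)}
2. grab(b,d)  →  {at(a,a), at(d,a), at(d,b), at(d,d), at(f,d), clear(b), clear(f), ready(f)}
3. grab(a,f)  →  {at(d,a), at(d,b), at(d,d), at(f,a), at(f,d), clear(a), clear(b), clear(f), ready(f)}
optimal plan length = 3; 3 ≤ 5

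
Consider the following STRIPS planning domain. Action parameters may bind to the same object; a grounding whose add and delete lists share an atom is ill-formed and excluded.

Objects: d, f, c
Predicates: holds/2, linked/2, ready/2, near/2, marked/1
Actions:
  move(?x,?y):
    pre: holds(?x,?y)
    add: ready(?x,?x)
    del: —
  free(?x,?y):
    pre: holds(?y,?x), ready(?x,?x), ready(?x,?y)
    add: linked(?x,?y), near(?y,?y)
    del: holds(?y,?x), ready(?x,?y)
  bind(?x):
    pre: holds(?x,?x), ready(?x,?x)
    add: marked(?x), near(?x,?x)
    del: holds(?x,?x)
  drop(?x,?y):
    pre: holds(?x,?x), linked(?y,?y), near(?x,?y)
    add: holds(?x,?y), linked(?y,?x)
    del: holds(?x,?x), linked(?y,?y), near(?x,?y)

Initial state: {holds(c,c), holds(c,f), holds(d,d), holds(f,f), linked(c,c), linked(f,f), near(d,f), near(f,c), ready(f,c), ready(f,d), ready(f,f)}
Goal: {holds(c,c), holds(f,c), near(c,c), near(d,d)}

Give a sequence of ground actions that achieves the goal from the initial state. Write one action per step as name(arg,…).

1. move(d,d)  →  {holds(c,c), holds(c,f), holds(d,d), holds(f,f), linked(c,c), linked(f,f), near(d,f), near(f,c), ready(d,d), ready(f,c), ready(f,d), ready(f,f)}
2. free(d,d)  →  {holds(c,c), holds(c,f), holds(f,f), linked(c,c), linked(d,d), linked(f,f), near(d,d), near(d,f), near(f,c), ready(f,c), ready(f,d), ready(f,f)}
3. free(f,c)  →  {holds(c,c), holds(f,f), linked(c,c), linked(d,d), linked(f,c), linked(f,f), near(c,c), near(d,d), near(d,f), near(f,c), ready(f,d), ready(f,f)}
4. drop(f,c)  →  {holds(c,c), holds(f,c), linked(c,f), linked(d,d), linked(f,c), linked(f,f), near(c,c), near(d,d), near(d,f), ready(f,d), ready(f,f)}

move(d,d); free(d,d); free(f,c); drop(f,c)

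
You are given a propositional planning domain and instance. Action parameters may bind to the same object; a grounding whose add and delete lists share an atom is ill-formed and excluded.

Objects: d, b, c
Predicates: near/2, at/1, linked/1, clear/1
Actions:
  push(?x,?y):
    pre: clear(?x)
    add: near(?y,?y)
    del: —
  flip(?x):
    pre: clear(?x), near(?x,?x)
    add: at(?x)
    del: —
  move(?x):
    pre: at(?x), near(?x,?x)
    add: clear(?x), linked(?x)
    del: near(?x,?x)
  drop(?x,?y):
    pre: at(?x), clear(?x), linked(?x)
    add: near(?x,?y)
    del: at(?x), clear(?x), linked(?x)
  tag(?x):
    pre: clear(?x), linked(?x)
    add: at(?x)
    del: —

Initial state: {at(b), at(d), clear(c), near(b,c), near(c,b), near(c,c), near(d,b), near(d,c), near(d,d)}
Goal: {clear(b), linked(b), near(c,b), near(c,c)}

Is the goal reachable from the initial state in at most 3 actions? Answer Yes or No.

1. push(c,b)  →  {at(b), at(d), clear(c), near(b,b), near(b,c), near(c,b), near(c,c), near(d,b), near(d,c), near(d,d)}
2. move(b)  →  {at(b), at(d), clear(b), clear(c), linked(b), near(b,c), near(c,b), near(c,c), near(d,b), near(d,c), near(d,d)}
optimal plan length = 2; 2 ≤ 3

Yes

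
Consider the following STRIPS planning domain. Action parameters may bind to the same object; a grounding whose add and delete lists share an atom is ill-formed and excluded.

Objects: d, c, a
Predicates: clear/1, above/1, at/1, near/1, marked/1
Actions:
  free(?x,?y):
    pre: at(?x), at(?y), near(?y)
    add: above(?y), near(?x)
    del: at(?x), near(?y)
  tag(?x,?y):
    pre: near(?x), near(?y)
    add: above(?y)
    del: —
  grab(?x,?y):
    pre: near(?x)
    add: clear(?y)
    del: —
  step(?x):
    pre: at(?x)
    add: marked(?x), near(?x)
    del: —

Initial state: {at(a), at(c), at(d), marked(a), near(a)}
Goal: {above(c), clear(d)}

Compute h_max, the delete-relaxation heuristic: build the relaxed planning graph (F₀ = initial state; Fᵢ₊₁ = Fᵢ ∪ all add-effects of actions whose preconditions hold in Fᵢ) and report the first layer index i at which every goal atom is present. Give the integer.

2

F0 = init (5 atoms)
F1 = F0 ∪ {above(a), clear(a), clear(c), clear(d), marked(c), marked(d), near(c), near(d)}  (13 atoms)
F2 = F1 ∪ {above(c), above(d)}  (15 atoms)
goal ⊆ F2  ⇒  h_max = 2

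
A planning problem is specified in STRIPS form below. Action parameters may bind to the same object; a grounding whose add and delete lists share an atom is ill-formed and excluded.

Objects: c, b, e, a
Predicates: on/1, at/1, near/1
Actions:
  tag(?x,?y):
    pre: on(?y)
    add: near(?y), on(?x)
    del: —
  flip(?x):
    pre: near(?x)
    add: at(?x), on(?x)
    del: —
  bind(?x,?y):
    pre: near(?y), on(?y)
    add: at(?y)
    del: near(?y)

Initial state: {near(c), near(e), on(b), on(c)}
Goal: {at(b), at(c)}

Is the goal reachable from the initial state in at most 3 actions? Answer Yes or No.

Yes

1. tag(c,b)  →  {near(b), near(c), near(e), on(b), on(c)}
2. flip(c)  →  {at(c), near(b), near(c), near(e), on(b), on(c)}
3. flip(b)  →  {at(b), at(c), near(b), near(c), near(e), on(b), on(c)}
optimal plan length = 3; 3 ≤ 3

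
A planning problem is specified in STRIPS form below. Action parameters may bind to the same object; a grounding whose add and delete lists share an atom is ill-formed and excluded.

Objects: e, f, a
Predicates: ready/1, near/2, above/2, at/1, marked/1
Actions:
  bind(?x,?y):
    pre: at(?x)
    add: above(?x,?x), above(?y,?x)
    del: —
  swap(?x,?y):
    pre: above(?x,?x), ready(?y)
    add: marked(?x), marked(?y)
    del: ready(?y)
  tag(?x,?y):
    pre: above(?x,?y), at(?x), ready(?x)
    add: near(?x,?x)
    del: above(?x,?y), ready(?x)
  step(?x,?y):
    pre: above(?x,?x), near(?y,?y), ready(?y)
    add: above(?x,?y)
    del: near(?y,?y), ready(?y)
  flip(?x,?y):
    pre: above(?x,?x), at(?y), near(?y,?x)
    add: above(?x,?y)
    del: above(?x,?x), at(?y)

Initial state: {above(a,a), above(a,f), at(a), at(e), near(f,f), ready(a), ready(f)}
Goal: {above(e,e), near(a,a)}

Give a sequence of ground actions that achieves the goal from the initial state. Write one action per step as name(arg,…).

bind(e,e); tag(a,f)

1. bind(e,e)  →  {above(a,a), above(a,f), above(e,e), at(a), at(e), near(f,f), ready(a), ready(f)}
2. tag(a,f)  →  {above(a,a), above(e,e), at(a), at(e), near(a,a), near(f,f), ready(f)}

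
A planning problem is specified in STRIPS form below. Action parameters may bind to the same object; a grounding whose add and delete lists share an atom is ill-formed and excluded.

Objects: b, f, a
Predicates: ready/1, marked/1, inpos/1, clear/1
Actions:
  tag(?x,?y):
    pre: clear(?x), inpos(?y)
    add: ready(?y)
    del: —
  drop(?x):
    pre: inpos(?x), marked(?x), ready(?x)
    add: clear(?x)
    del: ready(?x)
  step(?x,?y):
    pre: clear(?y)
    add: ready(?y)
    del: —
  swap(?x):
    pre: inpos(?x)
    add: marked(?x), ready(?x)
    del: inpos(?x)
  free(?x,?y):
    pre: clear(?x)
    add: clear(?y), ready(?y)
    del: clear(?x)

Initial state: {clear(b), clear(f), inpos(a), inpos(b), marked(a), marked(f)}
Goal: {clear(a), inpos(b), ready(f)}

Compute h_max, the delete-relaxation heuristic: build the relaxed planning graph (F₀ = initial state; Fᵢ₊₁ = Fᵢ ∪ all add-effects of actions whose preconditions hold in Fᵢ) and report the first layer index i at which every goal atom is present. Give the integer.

1

F0 = init (6 atoms)
F1 = F0 ∪ {clear(a), marked(b), ready(a), ready(b), ready(f)}  (11 atoms)
goal ⊆ F1  ⇒  h_max = 1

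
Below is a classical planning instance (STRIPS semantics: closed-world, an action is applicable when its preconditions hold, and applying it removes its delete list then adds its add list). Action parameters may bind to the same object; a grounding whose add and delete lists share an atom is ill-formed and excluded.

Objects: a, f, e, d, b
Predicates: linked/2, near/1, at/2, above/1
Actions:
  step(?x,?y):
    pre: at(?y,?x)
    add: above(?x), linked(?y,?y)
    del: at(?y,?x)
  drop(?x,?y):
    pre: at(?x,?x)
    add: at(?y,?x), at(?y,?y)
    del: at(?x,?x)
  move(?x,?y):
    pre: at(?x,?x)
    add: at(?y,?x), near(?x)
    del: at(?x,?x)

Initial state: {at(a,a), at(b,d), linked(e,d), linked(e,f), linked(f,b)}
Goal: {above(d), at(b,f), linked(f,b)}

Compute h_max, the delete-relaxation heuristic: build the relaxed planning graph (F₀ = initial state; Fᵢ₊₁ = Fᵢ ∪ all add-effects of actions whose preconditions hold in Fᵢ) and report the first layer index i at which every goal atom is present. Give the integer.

F0 = init (5 atoms)
F1 = F0 ∪ {above(a), above(d), at(b,a), at(b,b), at(d,a), at(d,d), at(e,a), at(e,e), at(f,a), at(f,f), linked(a,a), linked(b,b), near(a)}  (18 atoms)
F2 = F1 ∪ {above(b), above(e), above(f), at(a,b), at(a,d), at(a,e), at(a,f), at(b,e), at(b,f), at(d,b), at(d,e), at(d,f), at(e,b), at(e,d), at(e,f), at(f,b), at(f,d), at(f,e), linked(d,d), linked(e,e), linked(f,f), near(b), near(d), near(e), near(f)}  (43 atoms)
goal ⊆ F2  ⇒  h_max = 2

2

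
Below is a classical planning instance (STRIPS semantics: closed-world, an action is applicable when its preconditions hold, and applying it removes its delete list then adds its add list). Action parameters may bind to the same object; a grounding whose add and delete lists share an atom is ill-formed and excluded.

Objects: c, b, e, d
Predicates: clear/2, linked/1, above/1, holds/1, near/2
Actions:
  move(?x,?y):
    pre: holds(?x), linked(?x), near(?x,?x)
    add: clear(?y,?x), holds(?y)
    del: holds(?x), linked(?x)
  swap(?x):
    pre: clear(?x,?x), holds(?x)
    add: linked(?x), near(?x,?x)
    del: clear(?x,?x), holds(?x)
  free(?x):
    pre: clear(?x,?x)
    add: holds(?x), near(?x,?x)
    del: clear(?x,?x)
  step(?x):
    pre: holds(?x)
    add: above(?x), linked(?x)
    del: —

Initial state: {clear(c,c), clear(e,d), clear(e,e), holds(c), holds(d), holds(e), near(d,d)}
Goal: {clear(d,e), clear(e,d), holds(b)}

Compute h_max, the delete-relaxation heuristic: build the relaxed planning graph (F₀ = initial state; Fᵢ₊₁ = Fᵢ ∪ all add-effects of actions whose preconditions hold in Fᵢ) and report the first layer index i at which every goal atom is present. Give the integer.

F0 = init (7 atoms)
F1 = F0 ∪ {above(c), above(d), above(e), linked(c), linked(d), linked(e), near(c,c), near(e,e)}  (15 atoms)
F2 = F1 ∪ {clear(b,c), clear(b,d), clear(b,e), clear(c,d), clear(c,e), clear(d,c), clear(d,e), clear(e,c), holds(b)}  (24 atoms)
goal ⊆ F2  ⇒  h_max = 2

2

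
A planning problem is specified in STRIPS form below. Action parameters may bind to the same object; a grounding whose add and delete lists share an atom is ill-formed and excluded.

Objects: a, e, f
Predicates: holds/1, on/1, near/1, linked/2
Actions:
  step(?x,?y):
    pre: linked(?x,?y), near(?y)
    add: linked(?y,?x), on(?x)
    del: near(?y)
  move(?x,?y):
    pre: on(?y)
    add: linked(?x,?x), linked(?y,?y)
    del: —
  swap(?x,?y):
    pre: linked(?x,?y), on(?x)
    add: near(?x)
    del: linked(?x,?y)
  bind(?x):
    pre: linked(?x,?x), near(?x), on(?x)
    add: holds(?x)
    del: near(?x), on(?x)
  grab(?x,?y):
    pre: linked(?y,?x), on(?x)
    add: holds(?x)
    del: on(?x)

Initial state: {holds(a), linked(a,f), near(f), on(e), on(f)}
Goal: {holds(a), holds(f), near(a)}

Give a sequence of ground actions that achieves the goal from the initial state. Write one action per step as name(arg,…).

step(a,f); grab(f,a); swap(a,f)

1. step(a,f)  →  {holds(a), linked(a,f), linked(f,a), on(a), on(e), on(f)}
2. grab(f,a)  →  {holds(a), holds(f), linked(a,f), linked(f,a), on(a), on(e)}
3. swap(a,f)  →  {holds(a), holds(f), linked(f,a), near(a), on(a), on(e)}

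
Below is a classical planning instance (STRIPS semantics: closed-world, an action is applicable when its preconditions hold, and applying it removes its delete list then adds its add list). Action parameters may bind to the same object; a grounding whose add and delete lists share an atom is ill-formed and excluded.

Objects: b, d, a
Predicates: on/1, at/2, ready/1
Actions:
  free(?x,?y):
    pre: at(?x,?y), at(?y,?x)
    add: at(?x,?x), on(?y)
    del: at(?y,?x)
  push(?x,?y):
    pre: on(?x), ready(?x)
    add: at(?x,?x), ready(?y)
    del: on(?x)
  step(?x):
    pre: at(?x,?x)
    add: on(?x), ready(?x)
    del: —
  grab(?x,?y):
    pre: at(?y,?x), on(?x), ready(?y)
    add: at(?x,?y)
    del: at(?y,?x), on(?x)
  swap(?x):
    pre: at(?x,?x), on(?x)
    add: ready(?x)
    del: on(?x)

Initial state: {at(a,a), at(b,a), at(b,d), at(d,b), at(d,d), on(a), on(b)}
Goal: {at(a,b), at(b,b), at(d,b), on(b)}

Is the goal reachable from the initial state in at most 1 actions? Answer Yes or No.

1. free(b,d)  →  {at(a,a), at(b,a), at(b,b), at(b,d), at(d,d), on(a), on(b), on(d)}
2. step(b)  →  {at(a,a), at(b,a), at(b,b), at(b,d), at(d,d), on(a), on(b), on(d), ready(b)}
3. grab(d,b)  →  {at(a,a), at(b,a), at(b,b), at(d,b), at(d,d), on(a), on(b), ready(b)}
4. grab(a,b)  →  {at(a,a), at(a,b), at(b,b), at(d,b), at(d,d), on(b), ready(b)}
optimal plan length = 4; 4 > 1

No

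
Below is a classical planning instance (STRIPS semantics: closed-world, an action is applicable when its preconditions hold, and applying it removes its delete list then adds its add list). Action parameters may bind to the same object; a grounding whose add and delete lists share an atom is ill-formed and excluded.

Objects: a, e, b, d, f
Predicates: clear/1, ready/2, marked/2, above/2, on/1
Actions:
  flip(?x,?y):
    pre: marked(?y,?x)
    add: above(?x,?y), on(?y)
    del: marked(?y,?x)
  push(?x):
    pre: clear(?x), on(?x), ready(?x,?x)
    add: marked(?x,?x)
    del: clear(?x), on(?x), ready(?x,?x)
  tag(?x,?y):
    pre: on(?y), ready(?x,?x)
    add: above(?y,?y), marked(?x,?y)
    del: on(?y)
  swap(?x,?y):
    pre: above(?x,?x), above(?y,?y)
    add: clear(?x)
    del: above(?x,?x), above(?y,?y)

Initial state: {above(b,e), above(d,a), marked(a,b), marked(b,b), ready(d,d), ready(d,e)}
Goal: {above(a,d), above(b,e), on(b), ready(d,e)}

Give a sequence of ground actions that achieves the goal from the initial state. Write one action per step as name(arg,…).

flip(b,a); flip(b,b); tag(d,a); flip(a,d)

1. flip(b,a)  →  {above(b,a), above(b,e), above(d,a), marked(b,b), on(a), ready(d,d), ready(d,e)}
2. flip(b,b)  →  {above(b,a), above(b,b), above(b,e), above(d,a), on(a), on(b), ready(d,d), ready(d,e)}
3. tag(d,a)  →  {above(a,a), above(b,a), above(b,b), above(b,e), above(d,a), marked(d,a), on(b), ready(d,d), ready(d,e)}
4. flip(a,d)  →  {above(a,a), above(a,d), above(b,a), above(b,b), above(b,e), above(d,a), on(b), on(d), ready(d,d), ready(d,e)}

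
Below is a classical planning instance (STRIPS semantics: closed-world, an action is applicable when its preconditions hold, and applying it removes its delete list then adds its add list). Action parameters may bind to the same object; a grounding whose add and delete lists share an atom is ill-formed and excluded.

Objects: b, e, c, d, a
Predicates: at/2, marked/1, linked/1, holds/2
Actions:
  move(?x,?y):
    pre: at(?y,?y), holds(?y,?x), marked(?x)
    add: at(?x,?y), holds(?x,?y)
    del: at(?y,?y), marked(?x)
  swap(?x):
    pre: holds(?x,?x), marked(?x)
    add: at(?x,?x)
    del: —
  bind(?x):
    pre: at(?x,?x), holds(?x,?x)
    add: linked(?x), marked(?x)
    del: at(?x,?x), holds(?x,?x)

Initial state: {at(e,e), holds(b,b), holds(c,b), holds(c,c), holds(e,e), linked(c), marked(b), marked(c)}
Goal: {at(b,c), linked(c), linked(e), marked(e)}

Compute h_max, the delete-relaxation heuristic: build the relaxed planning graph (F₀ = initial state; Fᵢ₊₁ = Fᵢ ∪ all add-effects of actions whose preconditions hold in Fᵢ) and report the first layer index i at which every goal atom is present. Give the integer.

2

F0 = init (8 atoms)
F1 = F0 ∪ {at(b,b), at(c,c), linked(e), marked(e)}  (12 atoms)
F2 = F1 ∪ {at(b,c), holds(b,c), linked(b)}  (15 atoms)
goal ⊆ F2  ⇒  h_max = 2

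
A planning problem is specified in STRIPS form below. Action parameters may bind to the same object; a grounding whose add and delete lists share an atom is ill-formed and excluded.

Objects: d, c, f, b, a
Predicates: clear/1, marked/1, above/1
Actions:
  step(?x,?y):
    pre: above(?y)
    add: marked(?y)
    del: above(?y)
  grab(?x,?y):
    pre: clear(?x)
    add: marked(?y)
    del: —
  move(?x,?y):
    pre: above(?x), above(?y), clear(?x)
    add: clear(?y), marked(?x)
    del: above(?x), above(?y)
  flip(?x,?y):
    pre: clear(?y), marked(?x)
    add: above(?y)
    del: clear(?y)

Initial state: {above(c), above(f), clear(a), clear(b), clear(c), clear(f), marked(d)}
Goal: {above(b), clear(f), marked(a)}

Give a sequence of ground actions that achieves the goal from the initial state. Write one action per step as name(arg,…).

1. grab(c,a)  →  {above(c), above(f), clear(a), clear(b), clear(c), clear(f), marked(a), marked(d)}
2. flip(d,b)  →  {above(b), above(c), above(f), clear(a), clear(c), clear(f), marked(a), marked(d)}

grab(c,a); flip(d,b)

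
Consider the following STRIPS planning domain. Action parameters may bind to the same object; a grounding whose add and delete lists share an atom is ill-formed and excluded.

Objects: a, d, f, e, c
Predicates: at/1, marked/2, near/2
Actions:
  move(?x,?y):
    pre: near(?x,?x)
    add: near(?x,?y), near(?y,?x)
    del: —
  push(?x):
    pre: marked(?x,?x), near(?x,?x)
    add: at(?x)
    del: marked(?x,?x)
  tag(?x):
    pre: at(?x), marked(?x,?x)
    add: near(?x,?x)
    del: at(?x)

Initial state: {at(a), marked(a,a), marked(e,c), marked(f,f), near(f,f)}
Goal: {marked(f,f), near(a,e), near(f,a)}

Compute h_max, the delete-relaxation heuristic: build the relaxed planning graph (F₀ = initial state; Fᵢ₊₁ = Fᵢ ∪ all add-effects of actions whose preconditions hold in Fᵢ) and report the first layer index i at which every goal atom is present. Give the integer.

2

F0 = init (5 atoms)
F1 = F0 ∪ {at(f), near(a,a), near(a,f), near(c,f), near(d,f), near(e,f), near(f,a), near(f,c), near(f,d), near(f,e)}  (15 atoms)
F2 = F1 ∪ {near(a,c), near(a,d), near(a,e), near(c,a), near(d,a), near(e,a)}  (21 atoms)
goal ⊆ F2  ⇒  h_max = 2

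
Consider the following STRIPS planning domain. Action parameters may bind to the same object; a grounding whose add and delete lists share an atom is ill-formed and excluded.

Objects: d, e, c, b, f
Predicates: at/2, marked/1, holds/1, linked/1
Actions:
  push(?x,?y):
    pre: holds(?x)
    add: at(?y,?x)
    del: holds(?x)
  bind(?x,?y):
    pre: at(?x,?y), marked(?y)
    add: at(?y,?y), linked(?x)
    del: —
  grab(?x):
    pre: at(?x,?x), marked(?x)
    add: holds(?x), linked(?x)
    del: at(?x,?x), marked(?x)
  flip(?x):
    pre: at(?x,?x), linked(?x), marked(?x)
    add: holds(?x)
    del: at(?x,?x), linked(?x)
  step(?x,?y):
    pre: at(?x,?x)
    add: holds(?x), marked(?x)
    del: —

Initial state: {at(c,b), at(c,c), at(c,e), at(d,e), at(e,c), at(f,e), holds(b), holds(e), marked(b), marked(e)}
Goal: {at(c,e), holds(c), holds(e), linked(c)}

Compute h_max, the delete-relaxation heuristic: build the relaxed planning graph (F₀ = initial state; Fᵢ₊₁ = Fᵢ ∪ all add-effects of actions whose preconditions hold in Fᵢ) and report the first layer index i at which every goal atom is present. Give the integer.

F0 = init (10 atoms)
F1 = F0 ∪ {at(b,b), at(b,e), at(d,b), at(e,b), at(e,e), at(f,b), holds(c), linked(c), linked(d), linked(f), marked(c)}  (21 atoms)
goal ⊆ F1  ⇒  h_max = 1

1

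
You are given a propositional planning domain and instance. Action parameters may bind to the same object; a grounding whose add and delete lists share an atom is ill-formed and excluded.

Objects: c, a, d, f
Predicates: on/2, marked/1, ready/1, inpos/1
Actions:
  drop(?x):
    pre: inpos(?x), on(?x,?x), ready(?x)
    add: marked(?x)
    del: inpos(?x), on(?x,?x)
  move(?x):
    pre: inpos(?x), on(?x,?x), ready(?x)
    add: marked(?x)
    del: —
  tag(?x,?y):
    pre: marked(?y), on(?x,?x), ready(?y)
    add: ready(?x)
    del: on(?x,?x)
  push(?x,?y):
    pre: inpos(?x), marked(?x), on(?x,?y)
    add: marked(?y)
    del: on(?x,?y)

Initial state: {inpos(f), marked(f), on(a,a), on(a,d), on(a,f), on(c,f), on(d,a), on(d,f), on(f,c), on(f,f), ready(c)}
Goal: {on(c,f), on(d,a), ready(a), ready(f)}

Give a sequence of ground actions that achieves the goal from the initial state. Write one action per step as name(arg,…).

push(f,c); tag(a,c); tag(f,c)

1. push(f,c)  →  {inpos(f), marked(c), marked(f), on(a,a), on(a,d), on(a,f), on(c,f), on(d,a), on(d,f), on(f,f), ready(c)}
2. tag(a,c)  →  {inpos(f), marked(c), marked(f), on(a,d), on(a,f), on(c,f), on(d,a), on(d,f), on(f,f), ready(a), ready(c)}
3. tag(f,c)  →  {inpos(f), marked(c), marked(f), on(a,d), on(a,f), on(c,f), on(d,a), on(d,f), ready(a), ready(c), ready(f)}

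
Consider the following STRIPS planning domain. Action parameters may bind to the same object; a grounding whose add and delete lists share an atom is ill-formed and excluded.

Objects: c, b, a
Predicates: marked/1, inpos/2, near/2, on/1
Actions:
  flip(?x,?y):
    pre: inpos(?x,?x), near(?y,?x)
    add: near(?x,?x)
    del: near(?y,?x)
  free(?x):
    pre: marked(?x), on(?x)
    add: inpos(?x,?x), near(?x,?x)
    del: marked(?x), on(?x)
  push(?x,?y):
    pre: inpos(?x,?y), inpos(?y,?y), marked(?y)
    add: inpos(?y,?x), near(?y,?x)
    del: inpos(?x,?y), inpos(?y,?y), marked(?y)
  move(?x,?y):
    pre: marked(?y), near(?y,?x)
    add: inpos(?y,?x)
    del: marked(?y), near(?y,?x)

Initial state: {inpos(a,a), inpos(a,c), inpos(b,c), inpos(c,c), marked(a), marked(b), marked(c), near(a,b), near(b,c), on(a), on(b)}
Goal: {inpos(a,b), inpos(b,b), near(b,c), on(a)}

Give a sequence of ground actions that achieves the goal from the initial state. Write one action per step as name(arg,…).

1. free(b)  →  {inpos(a,a), inpos(a,c), inpos(b,b), inpos(b,c), inpos(c,c), marked(a), marked(c), near(a,b), near(b,b), near(b,c), on(a)}
2. move(b,a)  →  {inpos(a,a), inpos(a,b), inpos(a,c), inpos(b,b), inpos(b,c), inpos(c,c), marked(c), near(b,b), near(b,c), on(a)}

free(b); move(b,a)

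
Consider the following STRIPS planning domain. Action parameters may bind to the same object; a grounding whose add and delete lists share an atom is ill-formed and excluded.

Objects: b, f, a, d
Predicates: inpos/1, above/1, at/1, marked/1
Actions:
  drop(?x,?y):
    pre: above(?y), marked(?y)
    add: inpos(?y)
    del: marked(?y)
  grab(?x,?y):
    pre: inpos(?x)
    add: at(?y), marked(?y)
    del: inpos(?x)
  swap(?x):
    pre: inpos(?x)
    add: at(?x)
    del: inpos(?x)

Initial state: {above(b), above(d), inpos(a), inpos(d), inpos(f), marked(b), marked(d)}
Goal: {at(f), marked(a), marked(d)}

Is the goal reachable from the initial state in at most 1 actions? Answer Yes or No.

No

1. grab(f,f)  →  {above(b), above(d), at(f), inpos(a), inpos(d), marked(b), marked(d), marked(f)}
2. grab(a,a)  →  {above(b), above(d), at(a), at(f), inpos(d), marked(a), marked(b), marked(d), marked(f)}
optimal plan length = 2; 2 > 1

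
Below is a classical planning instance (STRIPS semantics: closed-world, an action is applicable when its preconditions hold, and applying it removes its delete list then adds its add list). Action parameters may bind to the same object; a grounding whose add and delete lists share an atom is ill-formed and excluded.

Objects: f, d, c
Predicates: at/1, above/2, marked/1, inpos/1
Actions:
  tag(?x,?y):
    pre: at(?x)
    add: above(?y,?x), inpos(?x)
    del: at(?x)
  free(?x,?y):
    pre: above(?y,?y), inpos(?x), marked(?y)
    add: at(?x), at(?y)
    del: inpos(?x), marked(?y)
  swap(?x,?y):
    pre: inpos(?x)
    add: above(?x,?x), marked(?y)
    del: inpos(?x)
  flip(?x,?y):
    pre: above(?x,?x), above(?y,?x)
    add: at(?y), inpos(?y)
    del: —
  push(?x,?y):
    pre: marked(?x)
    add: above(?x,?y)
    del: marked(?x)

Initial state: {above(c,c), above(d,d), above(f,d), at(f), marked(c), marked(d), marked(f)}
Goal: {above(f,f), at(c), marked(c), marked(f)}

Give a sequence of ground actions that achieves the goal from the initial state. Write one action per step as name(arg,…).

tag(f,f); flip(c,c)

1. tag(f,f)  →  {above(c,c), above(d,d), above(f,d), above(f,f), inpos(f), marked(c), marked(d), marked(f)}
2. flip(c,c)  →  {above(c,c), above(d,d), above(f,d), above(f,f), at(c), inpos(c), inpos(f), marked(c), marked(d), marked(f)}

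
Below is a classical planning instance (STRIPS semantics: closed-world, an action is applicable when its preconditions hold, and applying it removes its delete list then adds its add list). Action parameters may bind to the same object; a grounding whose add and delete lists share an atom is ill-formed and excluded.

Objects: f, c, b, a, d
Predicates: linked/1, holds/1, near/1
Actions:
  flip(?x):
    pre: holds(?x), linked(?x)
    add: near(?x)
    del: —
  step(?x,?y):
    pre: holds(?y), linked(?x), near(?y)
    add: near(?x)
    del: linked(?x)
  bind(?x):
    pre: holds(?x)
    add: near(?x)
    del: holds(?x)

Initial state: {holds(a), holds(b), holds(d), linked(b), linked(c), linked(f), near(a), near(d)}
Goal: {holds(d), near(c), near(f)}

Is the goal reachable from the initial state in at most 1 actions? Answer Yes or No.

No

1. step(f,a)  →  {holds(a), holds(b), holds(d), linked(b), linked(c), near(a), near(d), near(f)}
2. step(c,a)  →  {holds(a), holds(b), holds(d), linked(b), near(a), near(c), near(d), near(f)}
optimal plan length = 2; 2 > 1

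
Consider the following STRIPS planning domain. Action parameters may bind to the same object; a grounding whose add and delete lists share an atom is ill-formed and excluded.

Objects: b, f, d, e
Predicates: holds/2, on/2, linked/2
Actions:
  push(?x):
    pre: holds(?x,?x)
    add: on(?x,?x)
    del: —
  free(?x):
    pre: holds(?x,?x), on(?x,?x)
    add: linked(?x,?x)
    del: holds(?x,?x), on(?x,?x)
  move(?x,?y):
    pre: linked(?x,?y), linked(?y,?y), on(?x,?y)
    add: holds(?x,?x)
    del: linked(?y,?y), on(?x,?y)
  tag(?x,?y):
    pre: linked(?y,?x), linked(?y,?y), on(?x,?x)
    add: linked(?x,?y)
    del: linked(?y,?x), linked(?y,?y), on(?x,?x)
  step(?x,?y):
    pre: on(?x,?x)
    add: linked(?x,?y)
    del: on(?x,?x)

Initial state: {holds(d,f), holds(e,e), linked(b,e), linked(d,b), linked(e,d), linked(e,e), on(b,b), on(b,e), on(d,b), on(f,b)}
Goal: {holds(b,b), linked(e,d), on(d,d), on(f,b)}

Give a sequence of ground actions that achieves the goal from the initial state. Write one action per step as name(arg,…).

move(b,e); step(b,b); move(d,b); push(d)

1. move(b,e)  →  {holds(b,b), holds(d,f), holds(e,e), linked(b,e), linked(d,b), linked(e,d), on(b,b), on(d,b), on(f,b)}
2. step(b,b)  →  {holds(b,b), holds(d,f), holds(e,e), linked(b,b), linked(b,e), linked(d,b), linked(e,d), on(d,b), on(f,b)}
3. move(d,b)  →  {holds(b,b), holds(d,d), holds(d,f), holds(e,e), linked(b,e), linked(d,b), linked(e,d), on(f,b)}
4. push(d)  →  {holds(b,b), holds(d,d), holds(d,f), holds(e,e), linked(b,e), linked(d,b), linked(e,d), on(d,d), on(f,b)}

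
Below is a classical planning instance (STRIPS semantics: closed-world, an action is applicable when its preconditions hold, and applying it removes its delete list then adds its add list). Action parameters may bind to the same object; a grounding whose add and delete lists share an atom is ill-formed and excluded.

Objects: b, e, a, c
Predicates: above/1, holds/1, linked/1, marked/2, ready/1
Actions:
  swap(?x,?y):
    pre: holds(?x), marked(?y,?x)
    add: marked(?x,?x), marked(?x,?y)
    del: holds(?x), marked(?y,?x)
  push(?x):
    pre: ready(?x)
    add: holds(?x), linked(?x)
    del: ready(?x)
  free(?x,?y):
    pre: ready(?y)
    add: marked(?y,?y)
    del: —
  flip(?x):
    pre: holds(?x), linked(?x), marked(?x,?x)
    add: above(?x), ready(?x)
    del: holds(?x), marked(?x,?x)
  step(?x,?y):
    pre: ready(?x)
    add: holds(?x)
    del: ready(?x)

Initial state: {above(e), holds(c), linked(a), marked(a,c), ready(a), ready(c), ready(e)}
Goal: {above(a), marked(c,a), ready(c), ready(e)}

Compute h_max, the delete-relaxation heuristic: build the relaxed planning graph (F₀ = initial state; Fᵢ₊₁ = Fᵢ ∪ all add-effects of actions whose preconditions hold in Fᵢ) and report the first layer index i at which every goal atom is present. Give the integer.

F0 = init (7 atoms)
F1 = F0 ∪ {holds(a), holds(e), linked(c), linked(e), marked(a,a), marked(c,a), marked(c,c), marked(e,e)}  (15 atoms)
F2 = F1 ∪ {above(a), above(c)}  (17 atoms)
goal ⊆ F2  ⇒  h_max = 2

2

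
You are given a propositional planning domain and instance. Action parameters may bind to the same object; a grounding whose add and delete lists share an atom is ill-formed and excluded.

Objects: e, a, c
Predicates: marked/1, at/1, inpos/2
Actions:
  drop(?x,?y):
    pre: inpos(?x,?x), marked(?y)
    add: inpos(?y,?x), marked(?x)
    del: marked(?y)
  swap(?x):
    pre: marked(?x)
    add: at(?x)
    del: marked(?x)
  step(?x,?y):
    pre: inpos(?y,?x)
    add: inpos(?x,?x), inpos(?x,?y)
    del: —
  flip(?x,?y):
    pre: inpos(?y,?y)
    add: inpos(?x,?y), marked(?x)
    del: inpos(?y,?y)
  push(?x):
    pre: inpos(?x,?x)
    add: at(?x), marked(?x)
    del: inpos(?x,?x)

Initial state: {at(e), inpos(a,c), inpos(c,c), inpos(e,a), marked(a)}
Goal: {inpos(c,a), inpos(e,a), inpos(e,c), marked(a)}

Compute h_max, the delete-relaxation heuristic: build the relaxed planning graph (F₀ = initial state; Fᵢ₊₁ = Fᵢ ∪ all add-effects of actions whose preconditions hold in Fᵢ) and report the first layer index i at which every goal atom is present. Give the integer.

1

F0 = init (5 atoms)
F1 = F0 ∪ {at(a), at(c), inpos(a,a), inpos(a,e), inpos(c,a), inpos(e,c), marked(c), marked(e)}  (13 atoms)
goal ⊆ F1  ⇒  h_max = 1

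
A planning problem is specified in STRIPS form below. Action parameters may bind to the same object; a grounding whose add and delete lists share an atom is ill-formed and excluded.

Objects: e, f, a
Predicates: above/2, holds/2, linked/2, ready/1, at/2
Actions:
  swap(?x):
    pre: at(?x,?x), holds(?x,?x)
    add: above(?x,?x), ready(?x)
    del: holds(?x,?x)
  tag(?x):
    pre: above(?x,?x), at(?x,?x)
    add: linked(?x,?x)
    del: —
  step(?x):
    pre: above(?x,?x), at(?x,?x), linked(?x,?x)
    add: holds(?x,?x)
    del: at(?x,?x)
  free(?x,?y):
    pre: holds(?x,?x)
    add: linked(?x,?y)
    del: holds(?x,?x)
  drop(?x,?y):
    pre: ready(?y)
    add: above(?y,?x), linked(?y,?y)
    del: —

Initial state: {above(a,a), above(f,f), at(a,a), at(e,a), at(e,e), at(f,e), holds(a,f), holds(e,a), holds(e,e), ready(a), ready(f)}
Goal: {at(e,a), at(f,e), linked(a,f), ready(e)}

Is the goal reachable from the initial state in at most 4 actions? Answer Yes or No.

Yes

1. swap(e)  →  {above(a,a), above(e,e), above(f,f), at(a,a), at(e,a), at(e,e), at(f,e), holds(a,f), holds(e,a), ready(a), ready(e), ready(f)}
2. tag(a)  →  {above(a,a), above(e,e), above(f,f), at(a,a), at(e,a), at(e,e), at(f,e), holds(a,f), holds(e,a), linked(a,a), ready(a), ready(e), ready(f)}
3. step(a)  →  {above(a,a), above(e,e), above(f,f), at(e,a), at(e,e), at(f,e), holds(a,a), holds(a,f), holds(e,a), linked(a,a), ready(a), ready(e), ready(f)}
4. free(a,f)  →  {above(a,a), above(e,e), above(f,f), at(e,a), at(e,e), at(f,e), holds(a,f), holds(e,a), linked(a,a), linked(a,f), ready(a), ready(e), ready(f)}
optimal plan length = 4; 4 ≤ 4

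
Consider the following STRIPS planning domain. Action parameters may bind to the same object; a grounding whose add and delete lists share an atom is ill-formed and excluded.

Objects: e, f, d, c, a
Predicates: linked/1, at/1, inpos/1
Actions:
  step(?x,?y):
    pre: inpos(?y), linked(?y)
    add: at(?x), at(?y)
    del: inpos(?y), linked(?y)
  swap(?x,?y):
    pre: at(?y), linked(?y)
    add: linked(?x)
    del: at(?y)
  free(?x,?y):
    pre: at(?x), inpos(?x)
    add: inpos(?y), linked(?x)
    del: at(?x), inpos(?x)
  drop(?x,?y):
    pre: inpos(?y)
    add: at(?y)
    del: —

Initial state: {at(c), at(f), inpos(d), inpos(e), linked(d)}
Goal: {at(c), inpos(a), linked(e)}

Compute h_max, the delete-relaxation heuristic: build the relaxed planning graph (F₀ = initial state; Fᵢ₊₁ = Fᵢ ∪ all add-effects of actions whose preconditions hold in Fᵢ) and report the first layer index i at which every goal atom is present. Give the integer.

2

F0 = init (5 atoms)
F1 = F0 ∪ {at(a), at(d), at(e)}  (8 atoms)
F2 = F1 ∪ {inpos(a), inpos(c), inpos(f), linked(a), linked(c), linked(e), linked(f)}  (15 atoms)
goal ⊆ F2  ⇒  h_max = 2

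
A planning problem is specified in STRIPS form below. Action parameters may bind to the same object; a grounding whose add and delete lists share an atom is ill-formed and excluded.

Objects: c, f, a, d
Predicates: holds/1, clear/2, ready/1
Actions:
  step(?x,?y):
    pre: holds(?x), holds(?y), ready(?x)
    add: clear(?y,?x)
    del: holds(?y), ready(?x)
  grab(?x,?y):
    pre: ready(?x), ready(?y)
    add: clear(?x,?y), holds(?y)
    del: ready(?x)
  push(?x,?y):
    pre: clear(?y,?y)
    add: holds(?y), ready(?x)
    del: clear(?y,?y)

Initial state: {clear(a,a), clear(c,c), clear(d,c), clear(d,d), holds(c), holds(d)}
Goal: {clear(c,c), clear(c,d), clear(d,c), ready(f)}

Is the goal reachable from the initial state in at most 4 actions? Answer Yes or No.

Yes

1. push(f,a)  →  {clear(c,c), clear(d,c), clear(d,d), holds(a), holds(c), holds(d), ready(f)}
2. push(d,d)  →  {clear(c,c), clear(d,c), holds(a), holds(c), holds(d), ready(d), ready(f)}
3. step(d,c)  →  {clear(c,c), clear(c,d), clear(d,c), holds(a), holds(d), ready(f)}
optimal plan length = 3; 3 ≤ 4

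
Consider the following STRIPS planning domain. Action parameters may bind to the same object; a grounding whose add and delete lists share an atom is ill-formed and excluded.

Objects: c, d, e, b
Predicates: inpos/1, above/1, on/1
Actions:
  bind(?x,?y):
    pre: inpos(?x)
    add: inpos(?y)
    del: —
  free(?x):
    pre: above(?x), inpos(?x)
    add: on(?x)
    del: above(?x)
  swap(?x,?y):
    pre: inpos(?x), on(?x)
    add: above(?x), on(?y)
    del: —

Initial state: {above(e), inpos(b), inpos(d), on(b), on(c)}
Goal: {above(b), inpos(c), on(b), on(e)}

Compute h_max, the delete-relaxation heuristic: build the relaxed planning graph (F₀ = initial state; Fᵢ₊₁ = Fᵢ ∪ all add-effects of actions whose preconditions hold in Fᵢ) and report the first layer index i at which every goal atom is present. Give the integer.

1

F0 = init (5 atoms)
F1 = F0 ∪ {above(b), inpos(c), inpos(e), on(d), on(e)}  (10 atoms)
goal ⊆ F1  ⇒  h_max = 1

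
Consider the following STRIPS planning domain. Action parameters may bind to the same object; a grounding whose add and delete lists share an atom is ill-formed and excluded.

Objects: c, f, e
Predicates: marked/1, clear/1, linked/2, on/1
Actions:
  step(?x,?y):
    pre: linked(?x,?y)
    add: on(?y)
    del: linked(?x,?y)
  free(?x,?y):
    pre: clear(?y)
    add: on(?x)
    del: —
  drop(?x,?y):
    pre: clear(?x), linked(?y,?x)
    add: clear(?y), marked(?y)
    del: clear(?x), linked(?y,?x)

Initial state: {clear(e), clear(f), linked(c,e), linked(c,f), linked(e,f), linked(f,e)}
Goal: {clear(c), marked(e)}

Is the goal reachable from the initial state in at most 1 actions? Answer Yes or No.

1. drop(f,e)  →  {clear(e), linked(c,e), linked(c,f), linked(f,e), marked(e)}
2. drop(e,c)  →  {clear(c), linked(c,f), linked(f,e), marked(c), marked(e)}
optimal plan length = 2; 2 > 1

No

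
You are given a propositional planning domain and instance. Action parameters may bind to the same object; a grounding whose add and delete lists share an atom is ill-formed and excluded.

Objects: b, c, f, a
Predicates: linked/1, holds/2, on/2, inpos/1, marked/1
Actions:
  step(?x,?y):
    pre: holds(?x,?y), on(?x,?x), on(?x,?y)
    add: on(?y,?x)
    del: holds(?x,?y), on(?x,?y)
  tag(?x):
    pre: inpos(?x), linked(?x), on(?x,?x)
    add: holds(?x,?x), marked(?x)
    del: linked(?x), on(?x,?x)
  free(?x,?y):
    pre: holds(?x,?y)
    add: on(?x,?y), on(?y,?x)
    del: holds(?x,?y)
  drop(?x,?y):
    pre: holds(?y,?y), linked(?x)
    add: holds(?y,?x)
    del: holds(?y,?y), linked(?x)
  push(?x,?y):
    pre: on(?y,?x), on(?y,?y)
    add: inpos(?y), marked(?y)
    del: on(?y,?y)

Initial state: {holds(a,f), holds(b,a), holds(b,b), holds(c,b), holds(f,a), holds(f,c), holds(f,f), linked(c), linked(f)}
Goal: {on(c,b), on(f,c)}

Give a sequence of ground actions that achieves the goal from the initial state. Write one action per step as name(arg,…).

1. free(c,b)  →  {holds(a,f), holds(b,a), holds(b,b), holds(f,a), holds(f,c), holds(f,f), linked(c), linked(f), on(b,c), on(c,b)}
2. free(f,c)  →  {holds(a,f), holds(b,a), holds(b,b), holds(f,a), holds(f,f), linked(c), linked(f), on(b,c), on(c,b), on(c,f), on(f,c)}

free(c,b); free(f,c)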